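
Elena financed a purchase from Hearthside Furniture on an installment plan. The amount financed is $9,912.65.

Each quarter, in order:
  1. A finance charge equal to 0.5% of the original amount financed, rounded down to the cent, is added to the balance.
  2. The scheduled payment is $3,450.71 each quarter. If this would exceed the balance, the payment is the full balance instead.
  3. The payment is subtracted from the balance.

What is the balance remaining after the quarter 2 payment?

$3,110.35

Quarter 1: opening $9,912.65; interest $49.56 → $9,962.21; payment $3,450.71; balance $6,511.50
Quarter 2: opening $6,511.50; interest $49.56 → $6,561.06; payment $3,450.71; balance $3,110.35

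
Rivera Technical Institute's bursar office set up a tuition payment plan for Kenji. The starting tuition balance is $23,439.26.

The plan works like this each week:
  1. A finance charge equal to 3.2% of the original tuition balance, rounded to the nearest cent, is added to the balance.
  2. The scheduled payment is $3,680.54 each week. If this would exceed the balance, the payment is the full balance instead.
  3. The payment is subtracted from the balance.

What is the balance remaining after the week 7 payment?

$2,925.90

Week 1: opening $23,439.26; interest $750.06 → $24,189.32; payment $3,680.54; balance $20,508.78
Week 2: opening $20,508.78; interest $750.06 → $21,258.84; payment $3,680.54; balance $17,578.30
Week 3: opening $17,578.30; interest $750.06 → $18,328.36; payment $3,680.54; balance $14,647.82
Week 4: opening $14,647.82; interest $750.06 → $15,397.88; payment $3,680.54; balance $11,717.34
Week 5: opening $11,717.34; interest $750.06 → $12,467.40; payment $3,680.54; balance $8,786.86
Week 6: opening $8,786.86; interest $750.06 → $9,536.92; payment $3,680.54; balance $5,856.38
Week 7: opening $5,856.38; interest $750.06 → $6,606.44; payment $3,680.54; balance $2,925.90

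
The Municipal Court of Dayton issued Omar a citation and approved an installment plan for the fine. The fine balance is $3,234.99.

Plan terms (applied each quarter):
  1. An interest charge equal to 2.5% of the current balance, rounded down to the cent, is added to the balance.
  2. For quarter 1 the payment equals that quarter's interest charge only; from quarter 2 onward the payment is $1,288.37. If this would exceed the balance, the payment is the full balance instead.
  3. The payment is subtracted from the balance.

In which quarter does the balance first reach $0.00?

Quarter 1: opening $3,234.99; interest $80.87 → $3,315.86; payment $80.87; balance $3,234.99
Quarter 2: opening $3,234.99; interest $80.87 → $3,315.86; payment $1,288.37; balance $2,027.49
Quarter 3: opening $2,027.49; interest $50.68 → $2,078.17; payment $1,288.37; balance $789.80
Quarter 4: opening $789.80; interest $19.74 → $809.54; payment $809.54; balance $0.00
Balance reaches $0.00 in quarter 4.

4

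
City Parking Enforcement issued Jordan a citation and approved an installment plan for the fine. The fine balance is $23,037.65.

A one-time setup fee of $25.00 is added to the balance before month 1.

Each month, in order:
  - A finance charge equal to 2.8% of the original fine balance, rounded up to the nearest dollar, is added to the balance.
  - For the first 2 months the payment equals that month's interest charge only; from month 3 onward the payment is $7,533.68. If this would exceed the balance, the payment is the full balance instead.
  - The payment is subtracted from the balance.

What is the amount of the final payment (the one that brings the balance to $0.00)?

$3,045.61

Month 1: $23,062.65 +$646.00 interest = $23,708.65; pay $646.00 → $23,062.65
Month 2: $23,062.65 +$646.00 interest = $23,708.65; pay $646.00 → $23,062.65
Month 3: $23,062.65 +$646.00 interest = $23,708.65; pay $7,533.68 → $16,174.97
Month 4: $16,174.97 +$646.00 interest = $16,820.97; pay $7,533.68 → $9,287.29
Month 5: $9,287.29 +$646.00 interest = $9,933.29; pay $7,533.68 → $2,399.61
Month 6: $2,399.61 +$646.00 interest = $3,045.61; pay $3,045.61 → $0.00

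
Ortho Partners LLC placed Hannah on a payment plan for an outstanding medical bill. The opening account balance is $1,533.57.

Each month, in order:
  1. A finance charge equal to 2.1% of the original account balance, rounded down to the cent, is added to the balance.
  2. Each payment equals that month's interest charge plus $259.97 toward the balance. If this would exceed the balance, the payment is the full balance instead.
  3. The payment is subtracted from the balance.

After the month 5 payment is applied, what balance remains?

Month 1: opening $1,533.57; interest $32.20 → $1,565.77; payment $292.17; balance $1,273.60
Month 2: opening $1,273.60; interest $32.20 → $1,305.80; payment $292.17; balance $1,013.63
Month 3: opening $1,013.63; interest $32.20 → $1,045.83; payment $292.17; balance $753.66
Month 4: opening $753.66; interest $32.20 → $785.86; payment $292.17; balance $493.69
Month 5: opening $493.69; interest $32.20 → $525.89; payment $292.17; balance $233.72

$233.72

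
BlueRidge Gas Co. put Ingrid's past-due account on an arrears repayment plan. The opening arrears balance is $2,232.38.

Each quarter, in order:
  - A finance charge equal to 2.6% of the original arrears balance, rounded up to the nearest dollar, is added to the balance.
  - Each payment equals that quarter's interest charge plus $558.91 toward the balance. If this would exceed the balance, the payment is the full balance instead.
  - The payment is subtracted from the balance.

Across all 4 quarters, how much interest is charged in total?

# | Opening | Interest | Payment | End bal
1 | $2,232.38 | $59.00 | $617.91 | $1,673.47
2 | $1,673.47 | $59.00 | $617.91 | $1,114.56
3 | $1,114.56 | $59.00 | $617.91 | $555.65
4 | $555.65 | $59.00 | $614.65 | $0.00
Total interest: $59.00 + $59.00 + $59.00 + $59.00 = $236.00

$236.00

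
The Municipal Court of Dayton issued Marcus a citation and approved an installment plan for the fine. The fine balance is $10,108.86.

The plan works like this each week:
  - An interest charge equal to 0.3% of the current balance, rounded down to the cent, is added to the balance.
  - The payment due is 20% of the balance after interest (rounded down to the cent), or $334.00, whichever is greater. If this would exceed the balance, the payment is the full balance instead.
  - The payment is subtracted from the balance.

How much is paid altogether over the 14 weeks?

Week 1: $10,108.86 +$30.32 interest = $10,139.18; pay $2,027.83 → $8,111.35
Week 2: $8,111.35 +$24.33 interest = $8,135.68; pay $1,627.13 → $6,508.55
Week 3: $6,508.55 +$19.52 interest = $6,528.07; pay $1,305.61 → $5,222.46
Week 4: $5,222.46 +$15.66 interest = $5,238.12; pay $1,047.62 → $4,190.50
Week 5: $4,190.50 +$12.57 interest = $4,203.07; pay $840.61 → $3,362.46
Week 6: $3,362.46 +$10.08 interest = $3,372.54; pay $674.50 → $2,698.04
Week 7: $2,698.04 +$8.09 interest = $2,706.13; pay $541.22 → $2,164.91
Week 8: $2,164.91 +$6.49 interest = $2,171.40; pay $434.28 → $1,737.12
Week 9: $1,737.12 +$5.21 interest = $1,742.33; pay $348.46 → $1,393.87
Week 10: $1,393.87 +$4.18 interest = $1,398.05; pay $334.00 → $1,064.05
Week 11: $1,064.05 +$3.19 interest = $1,067.24; pay $334.00 → $733.24
Week 12: $733.24 +$2.19 interest = $735.43; pay $334.00 → $401.43
Week 13: $401.43 +$1.20 interest = $402.63; pay $334.00 → $68.63
Week 14: $68.63 +$0.20 interest = $68.83; pay $68.83 → $0.00
Total paid: $10,252.09

$10,252.09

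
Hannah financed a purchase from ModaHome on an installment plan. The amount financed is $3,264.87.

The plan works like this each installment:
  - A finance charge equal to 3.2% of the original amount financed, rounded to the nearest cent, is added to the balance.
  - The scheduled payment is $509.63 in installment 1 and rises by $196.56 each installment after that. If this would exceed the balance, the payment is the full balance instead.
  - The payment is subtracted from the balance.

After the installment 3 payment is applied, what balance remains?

$1,459.74

# | Opening | Interest | Payment | End bal
1 | $3,264.87 | $104.48 | $509.63 | $2,859.72
2 | $2,859.72 | $104.48 | $706.19 | $2,258.01
3 | $2,258.01 | $104.48 | $902.75 | $1,459.74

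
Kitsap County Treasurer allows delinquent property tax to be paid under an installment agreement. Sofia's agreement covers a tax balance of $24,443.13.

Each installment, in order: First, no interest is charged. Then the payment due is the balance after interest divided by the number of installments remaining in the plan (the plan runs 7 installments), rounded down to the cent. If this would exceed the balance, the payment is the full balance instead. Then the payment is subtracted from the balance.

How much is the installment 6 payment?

Installment 1: opening $24,443.13; payment $3,491.87; balance $20,951.26
Installment 2: opening $20,951.26; payment $3,491.87; balance $17,459.39
Installment 3: opening $17,459.39; payment $3,491.87; balance $13,967.52
Installment 4: opening $13,967.52; payment $3,491.88; balance $10,475.64
Installment 5: opening $10,475.64; payment $3,491.88; balance $6,983.76
Installment 6: opening $6,983.76; payment $3,491.88; balance $3,491.88

$3,491.88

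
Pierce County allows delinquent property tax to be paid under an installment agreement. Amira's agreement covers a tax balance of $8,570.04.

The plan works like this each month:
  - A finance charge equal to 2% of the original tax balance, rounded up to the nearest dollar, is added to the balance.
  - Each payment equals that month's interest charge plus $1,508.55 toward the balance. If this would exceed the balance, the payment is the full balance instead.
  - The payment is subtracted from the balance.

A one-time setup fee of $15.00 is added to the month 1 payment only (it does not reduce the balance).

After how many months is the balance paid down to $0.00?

# | Opening | Interest | Payment | Fee | End bal
1 | $8,570.04 | $172.00 | $1,680.55 | $15.00 | $7,061.49
2 | $7,061.49 | $172.00 | $1,680.55 | — | $5,552.94
3 | $5,552.94 | $172.00 | $1,680.55 | — | $4,044.39
4 | $4,044.39 | $172.00 | $1,680.55 | — | $2,535.84
5 | $2,535.84 | $172.00 | $1,680.55 | — | $1,027.29
6 | $1,027.29 | $172.00 | $1,199.29 | — | $0.00
Balance reaches $0.00 in month 6.

6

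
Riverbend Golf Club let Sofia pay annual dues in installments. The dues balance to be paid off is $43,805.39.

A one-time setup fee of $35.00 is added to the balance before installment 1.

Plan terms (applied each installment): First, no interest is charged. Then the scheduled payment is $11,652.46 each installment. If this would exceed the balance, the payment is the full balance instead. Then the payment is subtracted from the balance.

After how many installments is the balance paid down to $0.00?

4

Installment 1: opening $43,840.39; payment $11,652.46; balance $32,187.93
Installment 2: opening $32,187.93; payment $11,652.46; balance $20,535.47
Installment 3: opening $20,535.47; payment $11,652.46; balance $8,883.01
Installment 4: opening $8,883.01; payment $8,883.01; balance $0.00
Balance reaches $0.00 in installment 4.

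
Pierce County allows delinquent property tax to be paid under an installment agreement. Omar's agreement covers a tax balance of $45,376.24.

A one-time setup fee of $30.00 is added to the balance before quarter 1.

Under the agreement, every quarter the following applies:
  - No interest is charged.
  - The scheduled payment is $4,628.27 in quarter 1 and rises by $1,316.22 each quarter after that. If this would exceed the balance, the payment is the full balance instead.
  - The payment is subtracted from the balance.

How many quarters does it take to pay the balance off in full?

6

# | Opening | Payment | End bal
1 | $45,406.24 | $4,628.27 | $40,777.97
2 | $40,777.97 | $5,944.49 | $34,833.48
3 | $34,833.48 | $7,260.71 | $27,572.77
4 | $27,572.77 | $8,576.93 | $18,995.84
5 | $18,995.84 | $9,893.15 | $9,102.69
6 | $9,102.69 | $9,102.69 | $0.00
Balance reaches $0.00 in quarter 6.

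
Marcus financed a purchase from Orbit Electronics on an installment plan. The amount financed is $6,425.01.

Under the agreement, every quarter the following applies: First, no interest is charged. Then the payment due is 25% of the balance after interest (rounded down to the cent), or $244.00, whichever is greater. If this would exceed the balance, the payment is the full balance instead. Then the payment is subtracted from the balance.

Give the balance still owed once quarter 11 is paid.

$0.00

# | Opening | Payment | End bal
1 | $6,425.01 | $1,606.25 | $4,818.76
2 | $4,818.76 | $1,204.69 | $3,614.07
3 | $3,614.07 | $903.51 | $2,710.56
4 | $2,710.56 | $677.64 | $2,032.92
5 | $2,032.92 | $508.23 | $1,524.69
6 | $1,524.69 | $381.17 | $1,143.52
7 | $1,143.52 | $285.88 | $857.64
8 | $857.64 | $244.00 | $613.64
9 | $613.64 | $244.00 | $369.64
10 | $369.64 | $244.00 | $125.64
11 | $125.64 | $125.64 | $0.00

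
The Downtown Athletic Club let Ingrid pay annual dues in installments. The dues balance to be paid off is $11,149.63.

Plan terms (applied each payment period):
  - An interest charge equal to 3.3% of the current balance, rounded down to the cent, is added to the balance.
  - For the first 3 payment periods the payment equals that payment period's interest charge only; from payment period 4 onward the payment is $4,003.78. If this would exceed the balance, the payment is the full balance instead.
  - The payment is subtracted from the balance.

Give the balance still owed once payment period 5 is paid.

$3,757.95

Payment period 1: opening $11,149.63; interest $367.93 → $11,517.56; payment $367.93; balance $11,149.63
Payment period 2: opening $11,149.63; interest $367.93 → $11,517.56; payment $367.93; balance $11,149.63
Payment period 3: opening $11,149.63; interest $367.93 → $11,517.56; payment $367.93; balance $11,149.63
Payment period 4: opening $11,149.63; interest $367.93 → $11,517.56; payment $4,003.78; balance $7,513.78
Payment period 5: opening $7,513.78; interest $247.95 → $7,761.73; payment $4,003.78; balance $3,757.95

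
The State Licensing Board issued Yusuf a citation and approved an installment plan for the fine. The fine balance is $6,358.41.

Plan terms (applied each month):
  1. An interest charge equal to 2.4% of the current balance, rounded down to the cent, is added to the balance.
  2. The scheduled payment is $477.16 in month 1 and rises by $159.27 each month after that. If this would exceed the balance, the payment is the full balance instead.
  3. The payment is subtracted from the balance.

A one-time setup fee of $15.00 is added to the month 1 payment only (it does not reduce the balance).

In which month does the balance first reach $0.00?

8

Month 1: opening $6,358.41; interest $152.60 → $6,511.01; payment $477.16 (+ $15.00 fee); balance $6,033.85
Month 2: opening $6,033.85; interest $144.81 → $6,178.66; payment $636.43; balance $5,542.23
Month 3: opening $5,542.23; interest $133.01 → $5,675.24; payment $795.70; balance $4,879.54
Month 4: opening $4,879.54; interest $117.10 → $4,996.64; payment $954.97; balance $4,041.67
Month 5: opening $4,041.67; interest $97.00 → $4,138.67; payment $1,114.24; balance $3,024.43
Month 6: opening $3,024.43; interest $72.58 → $3,097.01; payment $1,273.51; balance $1,823.50
Month 7: opening $1,823.50; interest $43.76 → $1,867.26; payment $1,432.78; balance $434.48
Month 8: opening $434.48; interest $10.42 → $444.90; payment $444.90; balance $0.00
Balance reaches $0.00 in month 8.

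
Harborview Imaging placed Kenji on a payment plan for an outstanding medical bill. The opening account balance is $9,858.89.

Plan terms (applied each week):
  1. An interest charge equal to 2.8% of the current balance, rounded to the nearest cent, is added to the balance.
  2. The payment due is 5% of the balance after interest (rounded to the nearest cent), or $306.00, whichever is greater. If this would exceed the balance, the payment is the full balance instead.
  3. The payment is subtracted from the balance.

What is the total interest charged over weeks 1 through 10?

Week 1: opening $9,858.89; interest $276.05 → $10,134.94; payment $506.75; balance $9,628.19
Week 2: opening $9,628.19; interest $269.59 → $9,897.78; payment $494.89; balance $9,402.89
Week 3: opening $9,402.89; interest $263.28 → $9,666.17; payment $483.31; balance $9,182.86
Week 4: opening $9,182.86; interest $257.12 → $9,439.98; payment $472.00; balance $8,967.98
Week 5: opening $8,967.98; interest $251.10 → $9,219.08; payment $460.95; balance $8,758.13
Week 6: opening $8,758.13; interest $245.23 → $9,003.36; payment $450.17; balance $8,553.19
Week 7: opening $8,553.19; interest $239.49 → $8,792.68; payment $439.63; balance $8,353.05
Week 8: opening $8,353.05; interest $233.89 → $8,586.94; payment $429.35; balance $8,157.59
Week 9: opening $8,157.59; interest $228.41 → $8,386.00; payment $419.30; balance $7,966.70
Week 10: opening $7,966.70; interest $223.07 → $8,189.77; payment $409.49; balance $7,780.28
Total interest: $276.05 + $269.59 + $263.28 + $257.12 + $251.10 + $245.23 + $239.49 + $233.89 + $228.41 + $223.07 = $2,487.23

$2,487.23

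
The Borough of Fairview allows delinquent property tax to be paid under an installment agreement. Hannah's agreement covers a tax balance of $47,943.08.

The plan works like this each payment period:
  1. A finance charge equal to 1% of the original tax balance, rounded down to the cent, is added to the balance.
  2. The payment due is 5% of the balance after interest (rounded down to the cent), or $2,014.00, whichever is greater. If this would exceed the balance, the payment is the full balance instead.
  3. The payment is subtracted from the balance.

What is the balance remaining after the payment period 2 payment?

$44,156.78

# | Opening | Interest | Payment | End bal
1 | $47,943.08 | $479.43 | $2,421.12 | $46,001.39
2 | $46,001.39 | $479.43 | $2,324.04 | $44,156.78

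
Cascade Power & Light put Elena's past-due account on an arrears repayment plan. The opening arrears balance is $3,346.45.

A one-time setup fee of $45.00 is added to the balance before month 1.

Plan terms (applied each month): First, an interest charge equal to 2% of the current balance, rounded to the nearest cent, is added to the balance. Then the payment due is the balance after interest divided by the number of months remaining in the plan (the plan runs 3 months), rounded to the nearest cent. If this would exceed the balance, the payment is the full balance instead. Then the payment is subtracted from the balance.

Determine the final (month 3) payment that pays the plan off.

Month 1: opening $3,391.45; interest $67.83 → $3,459.28; payment $1,153.09; balance $2,306.19
Month 2: opening $2,306.19; interest $46.12 → $2,352.31; payment $1,176.16; balance $1,176.15
Month 3: opening $1,176.15; interest $23.52 → $1,199.67; payment $1,199.67; balance $0.00

$1,199.67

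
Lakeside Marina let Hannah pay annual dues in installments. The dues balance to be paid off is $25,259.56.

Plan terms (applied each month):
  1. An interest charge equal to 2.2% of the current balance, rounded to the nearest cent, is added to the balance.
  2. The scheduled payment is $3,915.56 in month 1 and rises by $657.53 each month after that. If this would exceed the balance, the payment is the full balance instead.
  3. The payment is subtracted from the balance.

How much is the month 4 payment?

$5,888.15

Month 1: opening $25,259.56; interest $555.71 → $25,815.27; payment $3,915.56; balance $21,899.71
Month 2: opening $21,899.71; interest $481.79 → $22,381.50; payment $4,573.09; balance $17,808.41
Month 3: opening $17,808.41; interest $391.79 → $18,200.20; payment $5,230.62; balance $12,969.58
Month 4: opening $12,969.58; interest $285.33 → $13,254.91; payment $5,888.15; balance $7,366.76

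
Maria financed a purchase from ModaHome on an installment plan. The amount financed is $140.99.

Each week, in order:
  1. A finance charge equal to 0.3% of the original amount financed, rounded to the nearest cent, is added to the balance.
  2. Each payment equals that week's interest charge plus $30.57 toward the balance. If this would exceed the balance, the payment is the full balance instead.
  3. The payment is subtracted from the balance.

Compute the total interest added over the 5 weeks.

$2.10

Week 1: opening $140.99; interest $0.42 → $141.41; payment $30.99; balance $110.42
Week 2: opening $110.42; interest $0.42 → $110.84; payment $30.99; balance $79.85
Week 3: opening $79.85; interest $0.42 → $80.27; payment $30.99; balance $49.28
Week 4: opening $49.28; interest $0.42 → $49.70; payment $30.99; balance $18.71
Week 5: opening $18.71; interest $0.42 → $19.13; payment $19.13; balance $0.00
Total interest: $0.42 + $0.42 + $0.42 + $0.42 + $0.42 = $2.10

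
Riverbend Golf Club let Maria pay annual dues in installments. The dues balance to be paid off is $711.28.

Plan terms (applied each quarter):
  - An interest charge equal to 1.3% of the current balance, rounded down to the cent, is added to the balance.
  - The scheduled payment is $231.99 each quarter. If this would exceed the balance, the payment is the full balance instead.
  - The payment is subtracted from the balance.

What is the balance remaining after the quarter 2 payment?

# | Opening | Interest | Payment | End bal
1 | $711.28 | $9.24 | $231.99 | $488.53
2 | $488.53 | $6.35 | $231.99 | $262.89

$262.89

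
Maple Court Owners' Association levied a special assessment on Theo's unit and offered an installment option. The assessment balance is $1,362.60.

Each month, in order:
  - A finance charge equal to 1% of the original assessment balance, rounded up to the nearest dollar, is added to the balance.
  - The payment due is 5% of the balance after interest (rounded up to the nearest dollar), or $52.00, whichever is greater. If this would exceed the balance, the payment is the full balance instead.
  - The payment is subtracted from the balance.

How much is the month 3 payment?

Month 1: $1,362.60 +$14.00 interest = $1,376.60; pay $69.00 → $1,307.60
Month 2: $1,307.60 +$14.00 interest = $1,321.60; pay $67.00 → $1,254.60
Month 3: $1,254.60 +$14.00 interest = $1,268.60; pay $64.00 → $1,204.60

$64.00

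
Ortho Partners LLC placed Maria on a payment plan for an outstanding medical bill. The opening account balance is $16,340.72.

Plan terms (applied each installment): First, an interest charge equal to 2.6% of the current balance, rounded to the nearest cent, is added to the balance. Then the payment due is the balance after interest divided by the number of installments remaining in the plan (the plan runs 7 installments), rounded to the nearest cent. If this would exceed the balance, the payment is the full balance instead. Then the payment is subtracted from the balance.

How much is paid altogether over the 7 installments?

$18,131.46

# | Opening | Interest | Payment | End bal
1 | $16,340.72 | $424.86 | $2,395.08 | $14,370.50
2 | $14,370.50 | $373.63 | $2,457.36 | $12,286.77
3 | $12,286.77 | $319.46 | $2,521.25 | $10,084.98
4 | $10,084.98 | $262.21 | $2,586.80 | $7,760.39
5 | $7,760.39 | $201.77 | $2,654.05 | $5,308.11
6 | $5,308.11 | $138.01 | $2,723.06 | $2,723.06
7 | $2,723.06 | $70.80 | $2,793.86 | $0.00
Total paid: $18,131.46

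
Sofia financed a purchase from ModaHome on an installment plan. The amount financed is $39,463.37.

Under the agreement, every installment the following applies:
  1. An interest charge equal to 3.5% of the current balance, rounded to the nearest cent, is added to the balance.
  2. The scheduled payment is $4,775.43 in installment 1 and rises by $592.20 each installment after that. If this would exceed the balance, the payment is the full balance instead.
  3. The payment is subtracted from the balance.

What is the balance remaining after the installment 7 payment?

Installment 1: $39,463.37 +$1,381.22 interest = $40,844.59; pay $4,775.43 → $36,069.16
Installment 2: $36,069.16 +$1,262.42 interest = $37,331.58; pay $5,367.63 → $31,963.95
Installment 3: $31,963.95 +$1,118.74 interest = $33,082.69; pay $5,959.83 → $27,122.86
Installment 4: $27,122.86 +$949.30 interest = $28,072.16; pay $6,552.03 → $21,520.13
Installment 5: $21,520.13 +$753.20 interest = $22,273.33; pay $7,144.23 → $15,129.10
Installment 6: $15,129.10 +$529.52 interest = $15,658.62; pay $7,736.43 → $7,922.19
Installment 7: $7,922.19 +$277.28 interest = $8,199.47; pay $8,199.47 → $0.00

$0.00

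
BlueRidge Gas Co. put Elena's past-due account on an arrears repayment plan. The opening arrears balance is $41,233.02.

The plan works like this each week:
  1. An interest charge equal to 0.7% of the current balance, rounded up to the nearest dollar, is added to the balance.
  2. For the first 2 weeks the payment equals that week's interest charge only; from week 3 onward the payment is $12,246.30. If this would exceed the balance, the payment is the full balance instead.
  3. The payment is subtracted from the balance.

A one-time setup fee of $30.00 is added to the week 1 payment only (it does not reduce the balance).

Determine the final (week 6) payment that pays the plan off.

Week 1: opening $41,233.02; interest $289.00 → $41,522.02; payment $289.00 (+ $30.00 fee); balance $41,233.02
Week 2: opening $41,233.02; interest $289.00 → $41,522.02; payment $289.00; balance $41,233.02
Week 3: opening $41,233.02; interest $289.00 → $41,522.02; payment $12,246.30; balance $29,275.72
Week 4: opening $29,275.72; interest $205.00 → $29,480.72; payment $12,246.30; balance $17,234.42
Week 5: opening $17,234.42; interest $121.00 → $17,355.42; payment $12,246.30; balance $5,109.12
Week 6: opening $5,109.12; interest $36.00 → $5,145.12; payment $5,145.12; balance $0.00

$5,145.12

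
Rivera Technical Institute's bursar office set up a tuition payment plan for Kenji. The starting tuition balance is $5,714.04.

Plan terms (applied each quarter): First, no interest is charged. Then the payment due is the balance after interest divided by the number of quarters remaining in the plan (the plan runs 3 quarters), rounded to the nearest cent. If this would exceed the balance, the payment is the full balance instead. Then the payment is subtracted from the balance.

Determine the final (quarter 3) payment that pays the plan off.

Quarter 1: opening $5,714.04; payment $1,904.68; balance $3,809.36
Quarter 2: opening $3,809.36; payment $1,904.68; balance $1,904.68
Quarter 3: opening $1,904.68; payment $1,904.68; balance $0.00

$1,904.68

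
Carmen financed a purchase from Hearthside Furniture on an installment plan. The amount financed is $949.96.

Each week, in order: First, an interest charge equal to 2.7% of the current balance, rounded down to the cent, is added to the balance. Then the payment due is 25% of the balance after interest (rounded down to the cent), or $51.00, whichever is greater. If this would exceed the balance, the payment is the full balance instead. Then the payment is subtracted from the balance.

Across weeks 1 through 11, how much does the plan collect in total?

$1,052.34

Week 1: opening $949.96; interest $25.64 → $975.60; payment $243.90; balance $731.70
Week 2: opening $731.70; interest $19.75 → $751.45; payment $187.86; balance $563.59
Week 3: opening $563.59; interest $15.21 → $578.80; payment $144.70; balance $434.10
Week 4: opening $434.10; interest $11.72 → $445.82; payment $111.45; balance $334.37
Week 5: opening $334.37; interest $9.02 → $343.39; payment $85.84; balance $257.55
Week 6: opening $257.55; interest $6.95 → $264.50; payment $66.12; balance $198.38
Week 7: opening $198.38; interest $5.35 → $203.73; payment $51.00; balance $152.73
Week 8: opening $152.73; interest $4.12 → $156.85; payment $51.00; balance $105.85
Week 9: opening $105.85; interest $2.85 → $108.70; payment $51.00; balance $57.70
Week 10: opening $57.70; interest $1.55 → $59.25; payment $51.00; balance $8.25
Week 11: opening $8.25; interest $0.22 → $8.47; payment $8.47; balance $0.00
Total paid: $1,052.34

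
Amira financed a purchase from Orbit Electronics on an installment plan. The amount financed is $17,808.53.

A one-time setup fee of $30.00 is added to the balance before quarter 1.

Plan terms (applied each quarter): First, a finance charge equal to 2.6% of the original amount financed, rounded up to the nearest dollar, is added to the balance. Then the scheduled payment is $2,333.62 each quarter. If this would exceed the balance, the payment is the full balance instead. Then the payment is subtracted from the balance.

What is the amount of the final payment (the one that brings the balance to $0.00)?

$1,475.95

# | Opening | Interest | Payment | End bal
1 | $17,838.53 | $464.00 | $2,333.62 | $15,968.91
2 | $15,968.91 | $464.00 | $2,333.62 | $14,099.29
3 | $14,099.29 | $464.00 | $2,333.62 | $12,229.67
4 | $12,229.67 | $464.00 | $2,333.62 | $10,360.05
5 | $10,360.05 | $464.00 | $2,333.62 | $8,490.43
6 | $8,490.43 | $464.00 | $2,333.62 | $6,620.81
7 | $6,620.81 | $464.00 | $2,333.62 | $4,751.19
8 | $4,751.19 | $464.00 | $2,333.62 | $2,881.57
9 | $2,881.57 | $464.00 | $2,333.62 | $1,011.95
10 | $1,011.95 | $464.00 | $1,475.95 | $0.00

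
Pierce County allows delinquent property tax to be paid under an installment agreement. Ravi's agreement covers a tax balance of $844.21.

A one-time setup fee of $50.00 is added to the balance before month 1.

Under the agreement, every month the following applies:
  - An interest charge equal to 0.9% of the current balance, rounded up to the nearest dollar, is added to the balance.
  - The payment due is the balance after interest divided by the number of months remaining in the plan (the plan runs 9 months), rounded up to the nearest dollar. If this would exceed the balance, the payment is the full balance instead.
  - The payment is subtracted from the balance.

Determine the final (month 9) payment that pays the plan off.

Month 1: $894.21 +$9.00 interest = $903.21; pay $101.00 → $802.21
Month 2: $802.21 +$8.00 interest = $810.21; pay $102.00 → $708.21
Month 3: $708.21 +$7.00 interest = $715.21; pay $103.00 → $612.21
Month 4: $612.21 +$6.00 interest = $618.21; pay $104.00 → $514.21
Month 5: $514.21 +$5.00 interest = $519.21; pay $104.00 → $415.21
Month 6: $415.21 +$4.00 interest = $419.21; pay $105.00 → $314.21
Month 7: $314.21 +$3.00 interest = $317.21; pay $106.00 → $211.21
Month 8: $211.21 +$2.00 interest = $213.21; pay $107.00 → $106.21
Month 9: $106.21 +$1.00 interest = $107.21; pay $107.21 → $0.00

$107.21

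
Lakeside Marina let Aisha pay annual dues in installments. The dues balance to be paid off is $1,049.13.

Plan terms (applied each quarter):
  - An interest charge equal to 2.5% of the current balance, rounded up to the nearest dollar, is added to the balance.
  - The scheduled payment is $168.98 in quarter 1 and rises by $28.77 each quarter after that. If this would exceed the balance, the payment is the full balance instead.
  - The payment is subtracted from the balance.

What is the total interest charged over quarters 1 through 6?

Quarter 1: $1,049.13 +$27.00 interest = $1,076.13; pay $168.98 → $907.15
Quarter 2: $907.15 +$23.00 interest = $930.15; pay $197.75 → $732.40
Quarter 3: $732.40 +$19.00 interest = $751.40; pay $226.52 → $524.88
Quarter 4: $524.88 +$14.00 interest = $538.88; pay $255.29 → $283.59
Quarter 5: $283.59 +$8.00 interest = $291.59; pay $284.06 → $7.53
Quarter 6: $7.53 +$1.00 interest = $8.53; pay $8.53 → $0.00
Total interest: $27.00 + $23.00 + $19.00 + $14.00 + $8.00 + $1.00 = $92.00

$92.00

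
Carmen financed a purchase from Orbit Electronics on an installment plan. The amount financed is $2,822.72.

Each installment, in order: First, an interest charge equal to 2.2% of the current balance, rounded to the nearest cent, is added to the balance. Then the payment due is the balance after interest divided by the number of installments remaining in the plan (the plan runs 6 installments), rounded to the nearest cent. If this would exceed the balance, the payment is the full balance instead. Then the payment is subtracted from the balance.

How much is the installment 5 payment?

Installment 1: opening $2,822.72; interest $62.10 → $2,884.82; payment $480.80; balance $2,404.02
Installment 2: opening $2,404.02; interest $52.89 → $2,456.91; payment $491.38; balance $1,965.53
Installment 3: opening $1,965.53; interest $43.24 → $2,008.77; payment $502.19; balance $1,506.58
Installment 4: opening $1,506.58; interest $33.14 → $1,539.72; payment $513.24; balance $1,026.48
Installment 5: opening $1,026.48; interest $22.58 → $1,049.06; payment $524.53; balance $524.53

$524.53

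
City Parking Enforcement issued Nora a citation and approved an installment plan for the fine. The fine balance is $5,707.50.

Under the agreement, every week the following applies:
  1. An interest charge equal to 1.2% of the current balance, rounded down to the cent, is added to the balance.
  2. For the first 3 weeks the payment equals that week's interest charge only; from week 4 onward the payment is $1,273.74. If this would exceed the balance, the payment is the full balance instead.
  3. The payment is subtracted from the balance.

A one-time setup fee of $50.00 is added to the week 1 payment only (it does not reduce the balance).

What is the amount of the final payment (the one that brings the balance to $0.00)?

Week 1: opening $5,707.50; interest $68.49 → $5,775.99; payment $68.49 (+ $50.00 fee); balance $5,707.50
Week 2: opening $5,707.50; interest $68.49 → $5,775.99; payment $68.49; balance $5,707.50
Week 3: opening $5,707.50; interest $68.49 → $5,775.99; payment $68.49; balance $5,707.50
Week 4: opening $5,707.50; interest $68.49 → $5,775.99; payment $1,273.74; balance $4,502.25
Week 5: opening $4,502.25; interest $54.02 → $4,556.27; payment $1,273.74; balance $3,282.53
Week 6: opening $3,282.53; interest $39.39 → $3,321.92; payment $1,273.74; balance $2,048.18
Week 7: opening $2,048.18; interest $24.57 → $2,072.75; payment $1,273.74; balance $799.01
Week 8: opening $799.01; interest $9.58 → $808.59; payment $808.59; balance $0.00

$808.59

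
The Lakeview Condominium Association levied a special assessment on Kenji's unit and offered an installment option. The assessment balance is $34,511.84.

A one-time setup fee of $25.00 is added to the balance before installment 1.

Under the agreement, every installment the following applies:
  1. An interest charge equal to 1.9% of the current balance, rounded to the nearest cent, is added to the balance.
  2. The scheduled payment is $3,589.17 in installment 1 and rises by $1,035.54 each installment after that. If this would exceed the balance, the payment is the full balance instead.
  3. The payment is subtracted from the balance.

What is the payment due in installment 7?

Installment 1: $34,536.84 +$656.20 interest = $35,193.04; pay $3,589.17 → $31,603.87
Installment 2: $31,603.87 +$600.47 interest = $32,204.34; pay $4,624.71 → $27,579.63
Installment 3: $27,579.63 +$524.01 interest = $28,103.64; pay $5,660.25 → $22,443.39
Installment 4: $22,443.39 +$426.42 interest = $22,869.81; pay $6,695.79 → $16,174.02
Installment 5: $16,174.02 +$307.31 interest = $16,481.33; pay $7,731.33 → $8,750.00
Installment 6: $8,750.00 +$166.25 interest = $8,916.25; pay $8,766.87 → $149.38
Installment 7: $149.38 +$2.84 interest = $152.22; pay $152.22 → $0.00

$152.22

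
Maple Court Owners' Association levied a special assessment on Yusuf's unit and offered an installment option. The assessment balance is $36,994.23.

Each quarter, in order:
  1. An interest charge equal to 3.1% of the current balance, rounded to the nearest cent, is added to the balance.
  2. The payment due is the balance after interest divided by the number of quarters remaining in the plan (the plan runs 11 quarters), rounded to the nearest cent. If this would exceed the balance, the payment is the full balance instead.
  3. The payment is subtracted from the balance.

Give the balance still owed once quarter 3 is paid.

$29,485.40

Quarter 1: opening $36,994.23; interest $1,146.82 → $38,141.05; payment $3,467.37; balance $34,673.68
Quarter 2: opening $34,673.68; interest $1,074.88 → $35,748.56; payment $3,574.86; balance $32,173.70
Quarter 3: opening $32,173.70; interest $997.38 → $33,171.08; payment $3,685.68; balance $29,485.40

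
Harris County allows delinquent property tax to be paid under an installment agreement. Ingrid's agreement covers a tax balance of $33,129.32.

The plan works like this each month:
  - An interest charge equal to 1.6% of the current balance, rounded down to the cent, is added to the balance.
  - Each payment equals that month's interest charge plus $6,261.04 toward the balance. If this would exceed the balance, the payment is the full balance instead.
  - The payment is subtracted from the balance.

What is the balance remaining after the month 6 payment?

Month 1: opening $33,129.32; interest $530.06 → $33,659.38; payment $6,791.10; balance $26,868.28
Month 2: opening $26,868.28; interest $429.89 → $27,298.17; payment $6,690.93; balance $20,607.24
Month 3: opening $20,607.24; interest $329.71 → $20,936.95; payment $6,590.75; balance $14,346.20
Month 4: opening $14,346.20; interest $229.53 → $14,575.73; payment $6,490.57; balance $8,085.16
Month 5: opening $8,085.16; interest $129.36 → $8,214.52; payment $6,390.40; balance $1,824.12
Month 6: opening $1,824.12; interest $29.18 → $1,853.30; payment $1,853.30; balance $0.00

$0.00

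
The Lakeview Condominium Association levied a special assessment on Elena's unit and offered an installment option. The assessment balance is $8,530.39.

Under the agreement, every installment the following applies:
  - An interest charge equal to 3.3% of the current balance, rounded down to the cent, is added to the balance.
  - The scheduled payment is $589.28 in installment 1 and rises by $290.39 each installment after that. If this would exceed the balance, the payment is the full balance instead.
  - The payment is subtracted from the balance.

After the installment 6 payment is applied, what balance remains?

$1,972.17

Installment 1: $8,530.39 +$281.50 interest = $8,811.89; pay $589.28 → $8,222.61
Installment 2: $8,222.61 +$271.34 interest = $8,493.95; pay $879.67 → $7,614.28
Installment 3: $7,614.28 +$251.27 interest = $7,865.55; pay $1,170.06 → $6,695.49
Installment 4: $6,695.49 +$220.95 interest = $6,916.44; pay $1,460.45 → $5,455.99
Installment 5: $5,455.99 +$180.04 interest = $5,636.03; pay $1,750.84 → $3,885.19
Installment 6: $3,885.19 +$128.21 interest = $4,013.40; pay $2,041.23 → $1,972.17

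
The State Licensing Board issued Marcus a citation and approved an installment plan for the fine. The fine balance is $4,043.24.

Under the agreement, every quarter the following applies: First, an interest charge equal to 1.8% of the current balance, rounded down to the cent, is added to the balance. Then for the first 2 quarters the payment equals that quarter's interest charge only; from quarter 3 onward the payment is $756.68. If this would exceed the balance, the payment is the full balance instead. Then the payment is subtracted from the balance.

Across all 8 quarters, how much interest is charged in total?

$393.03

Quarter 1: $4,043.24 +$72.77 interest = $4,116.01; pay $72.77 → $4,043.24
Quarter 2: $4,043.24 +$72.77 interest = $4,116.01; pay $72.77 → $4,043.24
Quarter 3: $4,043.24 +$72.77 interest = $4,116.01; pay $756.68 → $3,359.33
Quarter 4: $3,359.33 +$60.46 interest = $3,419.79; pay $756.68 → $2,663.11
Quarter 5: $2,663.11 +$47.93 interest = $2,711.04; pay $756.68 → $1,954.36
Quarter 6: $1,954.36 +$35.17 interest = $1,989.53; pay $756.68 → $1,232.85
Quarter 7: $1,232.85 +$22.19 interest = $1,255.04; pay $756.68 → $498.36
Quarter 8: $498.36 +$8.97 interest = $507.33; pay $507.33 → $0.00
Total interest: $72.77 + $72.77 + $72.77 + $60.46 + $47.93 + $35.17 + $22.19 + $8.97 = $393.03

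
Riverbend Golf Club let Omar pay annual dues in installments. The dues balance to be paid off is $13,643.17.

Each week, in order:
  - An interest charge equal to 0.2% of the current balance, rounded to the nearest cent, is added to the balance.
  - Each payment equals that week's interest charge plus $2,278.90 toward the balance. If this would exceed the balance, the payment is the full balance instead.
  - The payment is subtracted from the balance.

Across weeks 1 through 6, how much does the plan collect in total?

Week 1: opening $13,643.17; interest $27.29 → $13,670.46; payment $2,306.19; balance $11,364.27
Week 2: opening $11,364.27; interest $22.73 → $11,387.00; payment $2,301.63; balance $9,085.37
Week 3: opening $9,085.37; interest $18.17 → $9,103.54; payment $2,297.07; balance $6,806.47
Week 4: opening $6,806.47; interest $13.61 → $6,820.08; payment $2,292.51; balance $4,527.57
Week 5: opening $4,527.57; interest $9.06 → $4,536.63; payment $2,287.96; balance $2,248.67
Week 6: opening $2,248.67; interest $4.50 → $2,253.17; payment $2,253.17; balance $0.00
Total paid: $13,738.53

$13,738.53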